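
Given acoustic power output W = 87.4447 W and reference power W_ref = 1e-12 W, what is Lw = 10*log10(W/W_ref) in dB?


W / W_ref = 87.4447 / 1e-12 = 8.74447e+13
Lw = 10 * log10(8.74447e+13) = 139.42 dB


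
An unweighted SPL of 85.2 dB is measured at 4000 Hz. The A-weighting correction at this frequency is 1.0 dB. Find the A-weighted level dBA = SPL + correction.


A-weighting table: 4000 Hz -> 1.0 dB correction
SPL_A = SPL + correction = 85.2 + (1.0) = 86.2 dBA


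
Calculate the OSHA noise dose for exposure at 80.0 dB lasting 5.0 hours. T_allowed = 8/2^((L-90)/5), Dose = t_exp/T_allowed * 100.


T_allowed = 8 / 2^((80.0 - 90)/5) = 32 hr
Dose = 5.0 / 32 * 100 = 15.625 %


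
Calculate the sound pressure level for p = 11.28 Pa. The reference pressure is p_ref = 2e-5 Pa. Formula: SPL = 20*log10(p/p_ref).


p / p_ref = 11.28 / 2e-5 = 564000
SPL = 20 * log10(564000) = 115.03 dB


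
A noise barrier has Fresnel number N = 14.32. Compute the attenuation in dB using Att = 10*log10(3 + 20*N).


3 + 20*N = 3 + 20*14.32 = 289.4
Att = 10*log10(289.4) = 24.615 dB


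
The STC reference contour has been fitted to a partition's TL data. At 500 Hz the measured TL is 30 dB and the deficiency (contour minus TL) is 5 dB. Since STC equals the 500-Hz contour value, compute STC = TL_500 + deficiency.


By ASTM E413, STC = value of the fitted reference contour at 500 Hz.
Contour value at 500 Hz = TL_500 + deficiency = 30 + 5 = 35
STC = 35


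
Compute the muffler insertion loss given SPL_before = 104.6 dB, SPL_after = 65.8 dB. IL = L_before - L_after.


Insertion loss = SPL without muffler - SPL with muffler
IL = 104.6 - 65.8 = 38.8 dB


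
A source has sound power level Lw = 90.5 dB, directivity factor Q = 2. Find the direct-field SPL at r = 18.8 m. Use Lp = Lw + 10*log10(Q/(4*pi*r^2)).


4*pi*r^2 = 4*pi*18.8^2 = 4441.46 m^2
Q / (4*pi*r^2) = 2 / 4441.46 = 0.000450302
Lp = 90.5 + 10*log10(0.000450302) = 57.035 dB


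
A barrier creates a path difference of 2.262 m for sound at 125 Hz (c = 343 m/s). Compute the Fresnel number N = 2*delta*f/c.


N = 2*delta*f/c = 2*delta/lambda, where lambda = c/f
lambda = 343 / 125 = 2.744 m
N = 2 * 2.262 / 2.744 = 1.6487


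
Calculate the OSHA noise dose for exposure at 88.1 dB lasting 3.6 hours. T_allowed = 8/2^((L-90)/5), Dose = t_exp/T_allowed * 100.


T_allowed = 8 / 2^((88.1 - 90)/5) = 10.4107 hr
Dose = 3.6 / 10.4107 * 100 = 34.58 %


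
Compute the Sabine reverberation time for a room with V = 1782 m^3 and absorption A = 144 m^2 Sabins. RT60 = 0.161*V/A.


RT60 = 0.161 * 1782 / 144 = 1.9924 s


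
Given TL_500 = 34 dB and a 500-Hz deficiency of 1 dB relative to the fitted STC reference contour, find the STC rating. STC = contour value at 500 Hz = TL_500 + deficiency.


By ASTM E413, STC = value of the fitted reference contour at 500 Hz.
Contour value at 500 Hz = TL_500 + deficiency = 34 + 1 = 35
STC = 35


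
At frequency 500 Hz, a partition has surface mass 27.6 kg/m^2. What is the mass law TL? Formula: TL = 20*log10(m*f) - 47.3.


m * f = 27.6 * 500 = 13800
20*log10(13800) = 82.7976 dB
TL = 82.7976 - 47.3 = 35.498 dB


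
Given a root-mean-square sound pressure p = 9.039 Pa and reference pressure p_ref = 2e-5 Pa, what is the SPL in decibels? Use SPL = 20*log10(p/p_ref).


p / p_ref = 9.039 / 2e-5 = 451950
SPL = 20 * log10(451950) = 113.1 dB


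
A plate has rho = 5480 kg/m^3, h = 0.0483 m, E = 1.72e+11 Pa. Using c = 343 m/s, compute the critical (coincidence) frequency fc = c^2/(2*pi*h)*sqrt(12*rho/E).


12*rho/E = 12*5480/1.72e+11 = 3.82326e-07
sqrt(12*rho/E) = sqrt(3.82326e-07) = 0.000618325
c^2/(2*pi*h) = 343^2/(2*pi*0.0483) = 387669
fc = 387669 * 0.000618325 = 239.71 Hz


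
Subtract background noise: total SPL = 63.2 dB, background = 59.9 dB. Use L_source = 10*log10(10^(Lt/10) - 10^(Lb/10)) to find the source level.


10^(63.2/10) = 2.0893e+06
10^(59.9/10) = 977237
Difference = 2.0893e+06 - 977237 = 1.11206e+06
L_source = 10*log10(1.11206e+06) = 60.461 dB


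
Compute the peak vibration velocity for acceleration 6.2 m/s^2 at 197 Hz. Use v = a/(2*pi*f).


omega = 2*pi*f = 2*pi*197 = 1237.79 rad/s
v = a / omega = 6.2 / 1237.79 = 0.0050089 m/s


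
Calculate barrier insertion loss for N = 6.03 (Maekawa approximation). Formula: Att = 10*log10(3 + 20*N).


3 + 20*N = 3 + 20*6.03 = 123.6
Att = 10*log10(123.6) = 20.92 dB


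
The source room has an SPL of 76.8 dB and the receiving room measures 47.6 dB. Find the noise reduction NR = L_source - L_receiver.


NR = L_source - L_receiver (difference between source and receiving room levels)
NR = 76.8 - 47.6 = 29.2 dB


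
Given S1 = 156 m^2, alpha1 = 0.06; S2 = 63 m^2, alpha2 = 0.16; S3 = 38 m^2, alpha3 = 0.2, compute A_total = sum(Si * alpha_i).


156 * 0.06 = 9.36
63 * 0.16 = 10.08
38 * 0.2 = 7.6
A_total = 9.36 + 10.08 + 7.6 = 27.04 m^2


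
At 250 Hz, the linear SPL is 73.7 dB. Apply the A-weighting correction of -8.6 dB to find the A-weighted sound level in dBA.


A-weighting table: 250 Hz -> -8.6 dB correction
SPL_A = SPL + correction = 73.7 + (-8.6) = 65.1 dBA


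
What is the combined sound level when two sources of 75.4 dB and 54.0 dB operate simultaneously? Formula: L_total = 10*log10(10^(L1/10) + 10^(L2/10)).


10^(75.4/10) = 3.46737e+07
10^(54.0/10) = 251189
Sum = 3.46737e+07 + 251189 = 3.49249e+07
L_total = 10*log10(3.49249e+07) = 75.431 dB


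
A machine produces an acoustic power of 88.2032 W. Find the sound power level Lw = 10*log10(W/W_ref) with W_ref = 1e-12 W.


W / W_ref = 88.2032 / 1e-12 = 8.82032e+13
Lw = 10 * log10(8.82032e+13) = 139.45 dB


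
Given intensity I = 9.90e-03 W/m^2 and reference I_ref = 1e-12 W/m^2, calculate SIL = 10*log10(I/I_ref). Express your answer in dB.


I / I_ref = 9.90e-03 / 1e-12 = 9.9e+09
SIL = 10 * log10(9.9e+09) = 99.956 dB


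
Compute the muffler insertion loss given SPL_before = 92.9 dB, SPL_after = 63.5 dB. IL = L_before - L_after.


Insertion loss = SPL without muffler - SPL with muffler
IL = 92.9 - 63.5 = 29.4 dB


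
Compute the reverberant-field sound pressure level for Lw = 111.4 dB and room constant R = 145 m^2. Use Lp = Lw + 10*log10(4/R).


4/R = 4/145 = 0.0275862
Lp = 111.4 + 10*log10(0.0275862) = 95.807 dB


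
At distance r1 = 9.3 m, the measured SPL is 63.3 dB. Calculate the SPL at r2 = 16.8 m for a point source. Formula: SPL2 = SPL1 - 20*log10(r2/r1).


r2/r1 = 16.8/9.3 = 1.80645
Correction = 20*log10(1.80645) = 5.13652 dB
SPL2 = 63.3 - 5.13652 = 58.163 dB


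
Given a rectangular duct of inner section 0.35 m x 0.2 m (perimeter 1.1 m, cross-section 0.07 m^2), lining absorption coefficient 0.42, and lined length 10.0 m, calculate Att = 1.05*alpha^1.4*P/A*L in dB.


alpha^1.4 = 0.42^1.4 = 0.296858
Attenuation rate = 1.05 * alpha^1.4 * P / A
= 1.05 * 0.296858 * 1.1 / 0.07 = 4.89816 dB/m
Total Att = 4.89816 * 10.0 = 48.982 dB


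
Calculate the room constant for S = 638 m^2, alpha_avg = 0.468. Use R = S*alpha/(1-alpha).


R = 638 * 0.468 / (1 - 0.468) = 561.25 m^2


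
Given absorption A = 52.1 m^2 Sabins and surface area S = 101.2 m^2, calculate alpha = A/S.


Absorption coefficient = absorbed power / incident power
alpha = A / S = 52.1 / 101.2 = 0.51482


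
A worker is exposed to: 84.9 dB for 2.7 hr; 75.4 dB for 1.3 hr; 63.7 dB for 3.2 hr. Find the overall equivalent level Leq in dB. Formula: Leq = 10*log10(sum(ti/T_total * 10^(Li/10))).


T_total = 2.7 + 1.3 + 3.2 = 7.2 hr
(2.7/7.2) * 10^(84.9/10) = 1.15886e+08
(1.3/7.2) * 10^(75.4/10) = 6.26053e+06
(3.2/7.2) * 10^(63.7/10) = 1.04188e+06
Sum = 1.15886e+08 + 6.26053e+06 + 1.04188e+06 = 1.23188e+08
Leq = 10*log10(1.23188e+08) = 80.906 dB


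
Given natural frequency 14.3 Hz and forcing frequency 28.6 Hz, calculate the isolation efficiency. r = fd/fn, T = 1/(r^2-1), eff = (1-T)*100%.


r = 28.6 / 14.3 = 2
r^2 - 1 = 2^2 - 1 = 3
T = 1/3 = 0.333333
Efficiency = (1 - 0.333333)*100 = 66.667 %


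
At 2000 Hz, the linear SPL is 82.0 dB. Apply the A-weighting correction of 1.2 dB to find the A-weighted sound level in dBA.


A-weighting table: 2000 Hz -> 1.2 dB correction
SPL_A = SPL + correction = 82.0 + (1.2) = 83.2 dBA


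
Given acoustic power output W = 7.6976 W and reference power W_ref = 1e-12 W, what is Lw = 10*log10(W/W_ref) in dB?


W / W_ref = 7.6976 / 1e-12 = 7.6976e+12
Lw = 10 * log10(7.6976e+12) = 128.86 dB


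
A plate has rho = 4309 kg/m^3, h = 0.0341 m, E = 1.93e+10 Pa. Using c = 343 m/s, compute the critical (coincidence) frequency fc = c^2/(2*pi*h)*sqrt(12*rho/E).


12*rho/E = 12*4309/1.93e+10 = 2.67917e-06
sqrt(12*rho/E) = sqrt(2.67917e-06) = 0.00163682
c^2/(2*pi*h) = 343^2/(2*pi*0.0341) = 549103
fc = 549103 * 0.00163682 = 898.78 Hz


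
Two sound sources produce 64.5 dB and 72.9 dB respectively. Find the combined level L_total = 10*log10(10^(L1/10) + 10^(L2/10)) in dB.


10^(64.5/10) = 2.81838e+06
10^(72.9/10) = 1.94984e+07
Sum = 2.81838e+06 + 1.94984e+07 = 2.23168e+07
L_total = 10*log10(2.23168e+07) = 73.486 dB


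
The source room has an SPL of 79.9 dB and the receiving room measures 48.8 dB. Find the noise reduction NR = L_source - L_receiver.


NR = L_source - L_receiver (difference between source and receiving room levels)
NR = 79.9 - 48.8 = 31.1 dB


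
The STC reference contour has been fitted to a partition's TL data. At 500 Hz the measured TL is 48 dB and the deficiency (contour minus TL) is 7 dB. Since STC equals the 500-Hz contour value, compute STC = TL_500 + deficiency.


By ASTM E413, STC = value of the fitted reference contour at 500 Hz.
Contour value at 500 Hz = TL_500 + deficiency = 48 + 7 = 55
STC = 55


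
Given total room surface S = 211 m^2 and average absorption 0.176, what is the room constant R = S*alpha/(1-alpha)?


R = 211 * 0.176 / (1 - 0.176) = 45.068 m^2


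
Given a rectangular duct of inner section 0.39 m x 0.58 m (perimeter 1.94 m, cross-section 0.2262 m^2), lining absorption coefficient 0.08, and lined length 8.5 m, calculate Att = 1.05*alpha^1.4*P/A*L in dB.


alpha^1.4 = 0.08^1.4 = 0.029129
Attenuation rate = 1.05 * alpha^1.4 * P / A
= 1.05 * 0.029129 * 1.94 / 0.2262 = 0.262316 dB/m
Total Att = 0.262316 * 8.5 = 2.2297 dB


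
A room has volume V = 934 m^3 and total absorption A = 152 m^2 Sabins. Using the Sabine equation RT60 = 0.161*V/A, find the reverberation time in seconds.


RT60 = 0.161 * 934 / 152 = 0.9893 s


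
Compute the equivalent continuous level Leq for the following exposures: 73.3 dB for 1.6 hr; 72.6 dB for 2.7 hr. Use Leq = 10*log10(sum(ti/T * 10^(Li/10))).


T_total = 1.6 + 2.7 = 4.3 hr
(1.6/4.3) * 10^(73.3/10) = 7.95521e+06
(2.7/4.3) * 10^(72.6/10) = 1.1426e+07
Sum = 7.95521e+06 + 1.1426e+07 = 1.93812e+07
Leq = 10*log10(1.93812e+07) = 72.874 dB


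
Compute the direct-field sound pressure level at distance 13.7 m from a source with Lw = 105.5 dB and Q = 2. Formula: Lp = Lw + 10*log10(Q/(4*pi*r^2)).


4*pi*r^2 = 4*pi*13.7^2 = 2358.58 m^2
Q / (4*pi*r^2) = 2 / 2358.58 = 0.000847968
Lp = 105.5 + 10*log10(0.000847968) = 74.784 dB


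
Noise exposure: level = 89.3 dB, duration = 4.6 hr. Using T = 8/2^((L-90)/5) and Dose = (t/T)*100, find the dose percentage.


T_allowed = 8 / 2^((89.3 - 90)/5) = 8.81524 hr
Dose = 4.6 / 8.81524 * 100 = 52.182 %


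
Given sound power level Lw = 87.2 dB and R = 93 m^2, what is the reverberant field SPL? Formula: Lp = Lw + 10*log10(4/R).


4/R = 4/93 = 0.0430108
Lp = 87.2 + 10*log10(0.0430108) = 73.536 dB


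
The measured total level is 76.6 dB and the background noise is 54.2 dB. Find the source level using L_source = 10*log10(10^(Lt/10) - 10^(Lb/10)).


10^(76.6/10) = 4.57088e+07
10^(54.2/10) = 263027
Difference = 4.57088e+07 - 263027 = 4.54458e+07
L_source = 10*log10(4.54458e+07) = 76.575 dB


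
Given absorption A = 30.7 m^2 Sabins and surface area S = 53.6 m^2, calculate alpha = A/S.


Absorption coefficient = absorbed power / incident power
alpha = A / S = 30.7 / 53.6 = 0.57276


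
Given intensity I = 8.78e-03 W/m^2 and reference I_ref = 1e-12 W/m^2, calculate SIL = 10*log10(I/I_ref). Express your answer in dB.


I / I_ref = 8.78e-03 / 1e-12 = 8.78e+09
SIL = 10 * log10(8.78e+09) = 99.435 dB


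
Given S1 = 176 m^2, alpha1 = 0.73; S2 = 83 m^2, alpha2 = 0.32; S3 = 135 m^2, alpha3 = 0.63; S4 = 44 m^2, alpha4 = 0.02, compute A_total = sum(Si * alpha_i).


176 * 0.73 = 128.48
83 * 0.32 = 26.56
135 * 0.63 = 85.05
44 * 0.02 = 0.88
A_total = 128.48 + 26.56 + 85.05 + 0.88 = 240.97 m^2


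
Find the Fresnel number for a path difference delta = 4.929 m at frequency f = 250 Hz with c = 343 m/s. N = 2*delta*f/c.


N = 2*delta*f/c = 2*delta/lambda, where lambda = c/f
lambda = 343 / 250 = 1.372 m
N = 2 * 4.929 / 1.372 = 7.1851


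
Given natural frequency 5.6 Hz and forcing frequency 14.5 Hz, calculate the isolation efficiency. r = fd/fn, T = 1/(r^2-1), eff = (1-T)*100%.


r = 14.5 / 5.6 = 2.58929
r^2 - 1 = 2.58929^2 - 1 = 5.70442
T = 1/5.70442 = 0.175303
Efficiency = (1 - 0.175303)*100 = 82.47 %


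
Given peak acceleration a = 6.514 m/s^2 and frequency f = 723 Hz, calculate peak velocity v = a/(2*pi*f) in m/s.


omega = 2*pi*f = 2*pi*723 = 4542.74 rad/s
v = a / omega = 6.514 / 4542.74 = 0.0014339 m/s


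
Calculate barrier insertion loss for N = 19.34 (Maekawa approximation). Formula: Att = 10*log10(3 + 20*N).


3 + 20*N = 3 + 20*19.34 = 389.8
Att = 10*log10(389.8) = 25.908 dB


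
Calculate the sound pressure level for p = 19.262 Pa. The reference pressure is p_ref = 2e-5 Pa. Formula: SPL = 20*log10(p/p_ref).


p / p_ref = 19.262 / 2e-5 = 963100
SPL = 20 * log10(963100) = 119.67 dB


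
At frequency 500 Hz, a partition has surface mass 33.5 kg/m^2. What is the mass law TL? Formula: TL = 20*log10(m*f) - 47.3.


m * f = 33.5 * 500 = 16750
20*log10(16750) = 84.4803 dB
TL = 84.4803 - 47.3 = 37.18 dB


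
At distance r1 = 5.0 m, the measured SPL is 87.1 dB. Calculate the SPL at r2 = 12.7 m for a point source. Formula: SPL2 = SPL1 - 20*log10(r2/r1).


r2/r1 = 12.7/5.0 = 2.54
Correction = 20*log10(2.54) = 8.09667 dB
SPL2 = 87.1 - 8.09667 = 79.003 dB


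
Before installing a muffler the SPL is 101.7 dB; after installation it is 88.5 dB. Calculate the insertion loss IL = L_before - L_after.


Insertion loss = SPL without muffler - SPL with muffler
IL = 101.7 - 88.5 = 13.2 dB


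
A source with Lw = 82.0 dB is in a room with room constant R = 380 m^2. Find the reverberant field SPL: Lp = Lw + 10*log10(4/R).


4/R = 4/380 = 0.0105263
Lp = 82.0 + 10*log10(0.0105263) = 62.223 dB


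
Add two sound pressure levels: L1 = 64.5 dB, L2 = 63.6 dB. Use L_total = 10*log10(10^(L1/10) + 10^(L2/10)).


10^(64.5/10) = 2.81838e+06
10^(63.6/10) = 2.29087e+06
Sum = 2.81838e+06 + 2.29087e+06 = 5.10925e+06
L_total = 10*log10(5.10925e+06) = 67.084 dB


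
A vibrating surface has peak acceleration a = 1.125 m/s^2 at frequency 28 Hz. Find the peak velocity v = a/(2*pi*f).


omega = 2*pi*f = 2*pi*28 = 175.929 rad/s
v = a / omega = 1.125 / 175.929 = 0.0063946 m/s


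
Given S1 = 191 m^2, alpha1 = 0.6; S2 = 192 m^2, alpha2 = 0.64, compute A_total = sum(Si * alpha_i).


191 * 0.6 = 114.6
192 * 0.64 = 122.88
A_total = 114.6 + 122.88 = 237.48 m^2


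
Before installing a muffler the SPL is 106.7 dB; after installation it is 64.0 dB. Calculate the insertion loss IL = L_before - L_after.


Insertion loss = SPL without muffler - SPL with muffler
IL = 106.7 - 64.0 = 42.7 dB


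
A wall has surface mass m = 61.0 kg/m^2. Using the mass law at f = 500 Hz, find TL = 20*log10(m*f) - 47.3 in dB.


m * f = 61.0 * 500 = 30500
20*log10(30500) = 89.686 dB
TL = 89.686 - 47.3 = 42.386 dB


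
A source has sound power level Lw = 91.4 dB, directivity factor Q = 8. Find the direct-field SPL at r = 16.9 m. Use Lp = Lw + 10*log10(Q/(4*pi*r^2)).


4*pi*r^2 = 4*pi*16.9^2 = 3589.08 m^2
Q / (4*pi*r^2) = 8 / 3589.08 = 0.00222898
Lp = 91.4 + 10*log10(0.00222898) = 64.881 dB


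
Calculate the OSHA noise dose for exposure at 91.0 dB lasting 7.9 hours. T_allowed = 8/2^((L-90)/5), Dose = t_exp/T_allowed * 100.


T_allowed = 8 / 2^((91.0 - 90)/5) = 6.9644 hr
Dose = 7.9 / 6.9644 * 100 = 113.43 %


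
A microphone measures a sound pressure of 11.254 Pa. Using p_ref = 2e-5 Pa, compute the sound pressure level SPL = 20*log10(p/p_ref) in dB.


p / p_ref = 11.254 / 2e-5 = 562700
SPL = 20 * log10(562700) = 115.01 dB


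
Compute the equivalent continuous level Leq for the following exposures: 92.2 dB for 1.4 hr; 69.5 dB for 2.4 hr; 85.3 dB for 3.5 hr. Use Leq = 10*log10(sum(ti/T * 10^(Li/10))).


T_total = 1.4 + 2.4 + 3.5 = 7.3 hr
(1.4/7.3) * 10^(92.2/10) = 3.18277e+08
(2.4/7.3) * 10^(69.5/10) = 2.93014e+06
(3.5/7.3) * 10^(85.3/10) = 1.6246e+08
Sum = 3.18277e+08 + 2.93014e+06 + 1.6246e+08 = 4.83667e+08
Leq = 10*log10(4.83667e+08) = 86.845 dB


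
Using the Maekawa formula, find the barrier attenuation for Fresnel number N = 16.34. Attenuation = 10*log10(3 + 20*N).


3 + 20*N = 3 + 20*16.34 = 329.8
Att = 10*log10(329.8) = 25.183 dB


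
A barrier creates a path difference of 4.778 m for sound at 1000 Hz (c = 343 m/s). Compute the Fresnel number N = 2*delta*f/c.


N = 2*delta*f/c = 2*delta/lambda, where lambda = c/f
lambda = 343 / 1000 = 0.343 m
N = 2 * 4.778 / 0.343 = 27.86


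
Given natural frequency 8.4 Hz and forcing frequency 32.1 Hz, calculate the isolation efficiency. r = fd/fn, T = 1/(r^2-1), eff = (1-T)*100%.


r = 32.1 / 8.4 = 3.82143
r^2 - 1 = 3.82143^2 - 1 = 13.6033
T = 1/13.6033 = 0.0735116
Efficiency = (1 - 0.0735116)*100 = 92.649 %


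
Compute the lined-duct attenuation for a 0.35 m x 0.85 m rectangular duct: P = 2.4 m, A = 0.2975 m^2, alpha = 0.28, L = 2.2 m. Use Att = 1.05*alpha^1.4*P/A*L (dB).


alpha^1.4 = 0.28^1.4 = 0.168276
Attenuation rate = 1.05 * alpha^1.4 * P / A
= 1.05 * 0.168276 * 2.4 / 0.2975 = 1.4254 dB/m
Total Att = 1.4254 * 2.2 = 3.1359 dB


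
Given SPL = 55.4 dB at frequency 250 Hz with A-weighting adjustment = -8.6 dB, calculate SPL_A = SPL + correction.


A-weighting table: 250 Hz -> -8.6 dB correction
SPL_A = SPL + correction = 55.4 + (-8.6) = 46.8 dBA


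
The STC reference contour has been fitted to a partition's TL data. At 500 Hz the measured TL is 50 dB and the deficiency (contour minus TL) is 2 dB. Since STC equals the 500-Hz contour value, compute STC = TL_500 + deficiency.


By ASTM E413, STC = value of the fitted reference contour at 500 Hz.
Contour value at 500 Hz = TL_500 + deficiency = 50 + 2 = 52
STC = 52


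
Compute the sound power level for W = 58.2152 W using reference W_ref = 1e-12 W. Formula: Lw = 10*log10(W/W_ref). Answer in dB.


W / W_ref = 58.2152 / 1e-12 = 5.82152e+13
Lw = 10 * log10(5.82152e+13) = 137.65 dB


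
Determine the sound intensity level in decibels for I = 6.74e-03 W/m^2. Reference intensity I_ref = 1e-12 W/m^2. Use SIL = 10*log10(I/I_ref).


I / I_ref = 6.74e-03 / 1e-12 = 6.74e+09
SIL = 10 * log10(6.74e+09) = 98.287 dB


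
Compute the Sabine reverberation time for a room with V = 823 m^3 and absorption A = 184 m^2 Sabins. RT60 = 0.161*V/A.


RT60 = 0.161 * 823 / 184 = 0.72013 s


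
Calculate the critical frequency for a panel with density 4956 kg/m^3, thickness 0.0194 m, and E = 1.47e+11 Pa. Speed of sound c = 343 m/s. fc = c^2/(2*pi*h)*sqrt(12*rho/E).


12*rho/E = 12*4956/1.47e+11 = 4.04571e-07
sqrt(12*rho/E) = sqrt(4.04571e-07) = 0.000636059
c^2/(2*pi*h) = 343^2/(2*pi*0.0194) = 965176
fc = 965176 * 0.000636059 = 613.91 Hz


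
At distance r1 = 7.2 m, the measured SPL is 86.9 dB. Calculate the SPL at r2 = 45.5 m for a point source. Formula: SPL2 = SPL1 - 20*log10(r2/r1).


r2/r1 = 45.5/7.2 = 6.31944
Correction = 20*log10(6.31944) = 16.0136 dB
SPL2 = 86.9 - 16.0136 = 70.886 dB


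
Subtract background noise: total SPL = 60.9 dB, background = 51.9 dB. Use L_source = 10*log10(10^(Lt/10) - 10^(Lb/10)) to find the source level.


10^(60.9/10) = 1.23027e+06
10^(51.9/10) = 154882
Difference = 1.23027e+06 - 154882 = 1.07539e+06
L_source = 10*log10(1.07539e+06) = 60.316 dB


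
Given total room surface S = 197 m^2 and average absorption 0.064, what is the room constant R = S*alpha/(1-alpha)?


R = 197 * 0.064 / (1 - 0.064) = 13.47 m^2


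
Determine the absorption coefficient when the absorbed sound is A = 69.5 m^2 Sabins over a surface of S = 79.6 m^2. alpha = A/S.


Absorption coefficient = absorbed power / incident power
alpha = A / S = 69.5 / 79.6 = 0.87312


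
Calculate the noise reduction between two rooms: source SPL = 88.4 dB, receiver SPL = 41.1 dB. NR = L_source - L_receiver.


NR = L_source - L_receiver (difference between source and receiving room levels)
NR = 88.4 - 41.1 = 47.3 dB


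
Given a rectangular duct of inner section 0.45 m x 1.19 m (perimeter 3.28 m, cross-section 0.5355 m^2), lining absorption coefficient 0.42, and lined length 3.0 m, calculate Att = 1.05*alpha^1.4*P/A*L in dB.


alpha^1.4 = 0.42^1.4 = 0.296858
Attenuation rate = 1.05 * alpha^1.4 * P / A
= 1.05 * 0.296858 * 3.28 / 0.5355 = 1.9092 dB/m
Total Att = 1.9092 * 3.0 = 5.7276 dB


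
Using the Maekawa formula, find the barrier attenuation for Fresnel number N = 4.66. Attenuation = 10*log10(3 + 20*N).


3 + 20*N = 3 + 20*4.66 = 96.2
Att = 10*log10(96.2) = 19.832 dB


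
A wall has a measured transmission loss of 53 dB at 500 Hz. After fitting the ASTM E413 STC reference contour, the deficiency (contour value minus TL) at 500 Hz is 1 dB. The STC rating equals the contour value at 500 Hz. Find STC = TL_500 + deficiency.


By ASTM E413, STC = value of the fitted reference contour at 500 Hz.
Contour value at 500 Hz = TL_500 + deficiency = 53 + 1 = 54
STC = 54


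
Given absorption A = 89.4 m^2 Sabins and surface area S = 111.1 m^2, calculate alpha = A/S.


Absorption coefficient = absorbed power / incident power
alpha = A / S = 89.4 / 111.1 = 0.80468


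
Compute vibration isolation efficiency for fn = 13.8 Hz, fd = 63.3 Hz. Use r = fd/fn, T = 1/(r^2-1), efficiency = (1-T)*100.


r = 63.3 / 13.8 = 4.58696
r^2 - 1 = 4.58696^2 - 1 = 20.0402
T = 1/20.0402 = 0.0498997
Efficiency = (1 - 0.0498997)*100 = 95.01 %


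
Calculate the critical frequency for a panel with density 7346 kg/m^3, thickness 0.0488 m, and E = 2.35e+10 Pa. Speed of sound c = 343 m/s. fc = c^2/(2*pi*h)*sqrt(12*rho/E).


12*rho/E = 12*7346/2.35e+10 = 3.75115e-06
sqrt(12*rho/E) = sqrt(3.75115e-06) = 0.00193679
c^2/(2*pi*h) = 343^2/(2*pi*0.0488) = 383697
fc = 383697 * 0.00193679 = 743.14 Hz


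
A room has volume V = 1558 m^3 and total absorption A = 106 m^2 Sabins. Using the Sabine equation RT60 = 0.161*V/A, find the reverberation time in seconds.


RT60 = 0.161 * 1558 / 106 = 2.3664 s


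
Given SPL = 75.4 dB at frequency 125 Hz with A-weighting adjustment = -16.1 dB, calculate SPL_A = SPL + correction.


A-weighting table: 125 Hz -> -16.1 dB correction
SPL_A = SPL + correction = 75.4 + (-16.1) = 59.3 dBA


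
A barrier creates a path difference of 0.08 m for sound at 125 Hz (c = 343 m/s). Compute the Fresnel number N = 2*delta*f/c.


N = 2*delta*f/c = 2*delta/lambda, where lambda = c/f
lambda = 343 / 125 = 2.744 m
N = 2 * 0.08 / 2.744 = 0.058309


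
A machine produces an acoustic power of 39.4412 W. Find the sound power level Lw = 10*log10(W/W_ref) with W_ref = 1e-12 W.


W / W_ref = 39.4412 / 1e-12 = 3.94412e+13
Lw = 10 * log10(3.94412e+13) = 135.96 dB


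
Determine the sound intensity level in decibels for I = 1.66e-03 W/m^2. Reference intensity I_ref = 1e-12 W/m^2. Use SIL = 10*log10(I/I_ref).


I / I_ref = 1.66e-03 / 1e-12 = 1.66e+09
SIL = 10 * log10(1.66e+09) = 92.201 dB


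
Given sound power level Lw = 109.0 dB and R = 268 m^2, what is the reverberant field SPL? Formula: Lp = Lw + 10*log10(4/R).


4/R = 4/268 = 0.0149254
Lp = 109.0 + 10*log10(0.0149254) = 90.739 dB


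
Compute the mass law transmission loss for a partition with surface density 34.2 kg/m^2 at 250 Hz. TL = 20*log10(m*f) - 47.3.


m * f = 34.2 * 250 = 8550
20*log10(8550) = 78.6393 dB
TL = 78.6393 - 47.3 = 31.339 dB


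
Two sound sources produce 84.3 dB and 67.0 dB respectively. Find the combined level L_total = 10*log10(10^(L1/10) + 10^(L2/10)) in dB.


10^(84.3/10) = 2.69153e+08
10^(67.0/10) = 5.01187e+06
Sum = 2.69153e+08 + 5.01187e+06 = 2.74165e+08
L_total = 10*log10(2.74165e+08) = 84.38 dB


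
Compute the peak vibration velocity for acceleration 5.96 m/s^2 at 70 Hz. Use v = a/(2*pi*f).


omega = 2*pi*f = 2*pi*70 = 439.823 rad/s
v = a / omega = 5.96 / 439.823 = 0.013551 m/s


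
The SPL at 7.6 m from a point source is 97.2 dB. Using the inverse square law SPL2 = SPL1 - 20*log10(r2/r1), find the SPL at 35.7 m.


r2/r1 = 35.7/7.6 = 4.69737
Correction = 20*log10(4.69737) = 13.4371 dB
SPL2 = 97.2 - 13.4371 = 83.763 dB


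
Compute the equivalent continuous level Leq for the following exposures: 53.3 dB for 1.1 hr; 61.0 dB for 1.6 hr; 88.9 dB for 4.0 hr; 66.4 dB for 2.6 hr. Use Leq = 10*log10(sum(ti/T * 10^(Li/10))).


T_total = 1.1 + 1.6 + 4.0 + 2.6 = 9.3 hr
(1.1/9.3) * 10^(53.3/10) = 25287.7
(1.6/9.3) * 10^(61.0/10) = 216589
(4.0/9.3) * 10^(88.9/10) = 3.3387e+08
(2.6/9.3) * 10^(66.4/10) = 1.22037e+06
Sum = 25287.7 + 216589 + 3.3387e+08 + 1.22037e+06 = 3.35332e+08
Leq = 10*log10(3.35332e+08) = 85.255 dB


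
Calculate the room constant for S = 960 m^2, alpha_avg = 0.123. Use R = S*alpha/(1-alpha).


R = 960 * 0.123 / (1 - 0.123) = 134.64 m^2


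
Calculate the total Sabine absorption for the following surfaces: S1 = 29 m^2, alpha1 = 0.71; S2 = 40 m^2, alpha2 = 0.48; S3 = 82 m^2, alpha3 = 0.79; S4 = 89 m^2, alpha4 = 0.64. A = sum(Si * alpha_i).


29 * 0.71 = 20.59
40 * 0.48 = 19.2
82 * 0.79 = 64.78
89 * 0.64 = 56.96
A_total = 20.59 + 19.2 + 64.78 + 56.96 = 161.53 m^2


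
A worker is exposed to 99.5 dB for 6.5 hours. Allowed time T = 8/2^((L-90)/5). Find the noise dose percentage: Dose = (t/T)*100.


T_allowed = 8 / 2^((99.5 - 90)/5) = 2.14355 hr
Dose = 6.5 / 2.14355 * 100 = 303.24 %


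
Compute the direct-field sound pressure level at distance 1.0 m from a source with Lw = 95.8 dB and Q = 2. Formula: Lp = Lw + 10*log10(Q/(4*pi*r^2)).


4*pi*r^2 = 4*pi*1.0^2 = 12.5664 m^2
Q / (4*pi*r^2) = 2 / 12.5664 = 0.159155
Lp = 95.8 + 10*log10(0.159155) = 87.818 dB


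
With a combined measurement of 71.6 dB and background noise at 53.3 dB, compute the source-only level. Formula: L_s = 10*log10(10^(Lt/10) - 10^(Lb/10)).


10^(71.6/10) = 1.44544e+07
10^(53.3/10) = 213796
Difference = 1.44544e+07 - 213796 = 1.42406e+07
L_source = 10*log10(1.42406e+07) = 71.535 dB


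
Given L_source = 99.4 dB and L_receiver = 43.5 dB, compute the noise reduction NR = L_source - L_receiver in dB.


NR = L_source - L_receiver (difference between source and receiving room levels)
NR = 99.4 - 43.5 = 55.9 dB


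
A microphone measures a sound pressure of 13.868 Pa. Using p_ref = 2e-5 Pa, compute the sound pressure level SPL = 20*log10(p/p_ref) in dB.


p / p_ref = 13.868 / 2e-5 = 693400
SPL = 20 * log10(693400) = 116.82 dB


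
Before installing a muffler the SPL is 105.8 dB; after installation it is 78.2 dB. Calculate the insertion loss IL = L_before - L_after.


Insertion loss = SPL without muffler - SPL with muffler
IL = 105.8 - 78.2 = 27.6 dB


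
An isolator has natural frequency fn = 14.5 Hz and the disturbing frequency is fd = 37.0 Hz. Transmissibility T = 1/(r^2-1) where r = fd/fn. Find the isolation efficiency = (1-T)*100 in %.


r = 37.0 / 14.5 = 2.55172
r^2 - 1 = 2.55172^2 - 1 = 5.51127
T = 1/5.51127 = 0.181446
Efficiency = (1 - 0.181446)*100 = 81.855 %


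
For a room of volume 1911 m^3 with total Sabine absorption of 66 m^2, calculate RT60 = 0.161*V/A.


RT60 = 0.161 * 1911 / 66 = 4.6617 s


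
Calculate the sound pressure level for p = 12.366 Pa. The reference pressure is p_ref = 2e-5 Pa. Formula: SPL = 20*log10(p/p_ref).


p / p_ref = 12.366 / 2e-5 = 618300
SPL = 20 * log10(618300) = 115.82 dB


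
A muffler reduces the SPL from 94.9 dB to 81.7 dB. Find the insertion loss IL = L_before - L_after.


Insertion loss = SPL without muffler - SPL with muffler
IL = 94.9 - 81.7 = 13.2 dB


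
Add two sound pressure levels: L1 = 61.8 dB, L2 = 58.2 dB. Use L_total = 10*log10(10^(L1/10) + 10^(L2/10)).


10^(61.8/10) = 1.51356e+06
10^(58.2/10) = 660693
Sum = 1.51356e+06 + 660693 = 2.17425e+06
L_total = 10*log10(2.17425e+06) = 63.373 dB


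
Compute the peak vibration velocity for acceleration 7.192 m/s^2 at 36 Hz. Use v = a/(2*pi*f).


omega = 2*pi*f = 2*pi*36 = 226.195 rad/s
v = a / omega = 7.192 / 226.195 = 0.031796 m/s


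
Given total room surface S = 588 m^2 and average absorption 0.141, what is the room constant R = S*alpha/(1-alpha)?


R = 588 * 0.141 / (1 - 0.141) = 96.517 m^2


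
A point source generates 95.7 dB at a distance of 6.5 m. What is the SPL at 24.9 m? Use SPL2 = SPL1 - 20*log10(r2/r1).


r2/r1 = 24.9/6.5 = 3.83077
Correction = 20*log10(3.83077) = 11.6657 dB
SPL2 = 95.7 - 11.6657 = 84.034 dB


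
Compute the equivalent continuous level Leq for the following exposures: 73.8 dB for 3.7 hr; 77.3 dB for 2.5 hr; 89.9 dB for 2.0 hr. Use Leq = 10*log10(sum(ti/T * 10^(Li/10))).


T_total = 3.7 + 2.5 + 2.0 = 8.2 hr
(3.7/8.2) * 10^(73.8/10) = 1.0824e+07
(2.5/8.2) * 10^(77.3/10) = 1.63729e+07
(2.0/8.2) * 10^(89.9/10) = 2.38351e+08
Sum = 1.0824e+07 + 1.63729e+07 + 2.38351e+08 = 2.65548e+08
Leq = 10*log10(2.65548e+08) = 84.241 dB


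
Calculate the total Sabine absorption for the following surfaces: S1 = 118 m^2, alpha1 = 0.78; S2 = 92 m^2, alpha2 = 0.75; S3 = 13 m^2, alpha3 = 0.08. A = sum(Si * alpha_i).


118 * 0.78 = 92.04
92 * 0.75 = 69
13 * 0.08 = 1.04
A_total = 92.04 + 69 + 1.04 = 162.08 m^2


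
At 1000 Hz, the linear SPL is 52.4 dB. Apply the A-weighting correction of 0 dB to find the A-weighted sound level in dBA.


A-weighting table: 1000 Hz -> 0 dB correction
SPL_A = SPL + correction = 52.4 + (0) = 52.4 dBA


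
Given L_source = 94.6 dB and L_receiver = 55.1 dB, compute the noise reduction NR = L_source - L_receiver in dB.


NR = L_source - L_receiver (difference between source and receiving room levels)
NR = 94.6 - 55.1 = 39.5 dB


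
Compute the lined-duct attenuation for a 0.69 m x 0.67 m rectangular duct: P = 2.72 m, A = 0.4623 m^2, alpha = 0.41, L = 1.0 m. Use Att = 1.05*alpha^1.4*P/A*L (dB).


alpha^1.4 = 0.41^1.4 = 0.28701
Attenuation rate = 1.05 * alpha^1.4 * P / A
= 1.05 * 0.28701 * 2.72 / 0.4623 = 1.77309 dB/m
Total Att = 1.77309 * 1.0 = 1.7731 dB


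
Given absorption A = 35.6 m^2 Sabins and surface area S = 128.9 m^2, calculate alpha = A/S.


Absorption coefficient = absorbed power / incident power
alpha = A / S = 35.6 / 128.9 = 0.27618


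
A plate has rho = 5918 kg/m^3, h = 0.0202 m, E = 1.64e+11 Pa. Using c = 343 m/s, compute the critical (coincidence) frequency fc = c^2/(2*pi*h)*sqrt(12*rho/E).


12*rho/E = 12*5918/1.64e+11 = 4.33024e-07
sqrt(12*rho/E) = sqrt(4.33024e-07) = 0.000658046
c^2/(2*pi*h) = 343^2/(2*pi*0.0202) = 926951
fc = 926951 * 0.000658046 = 609.98 Hz


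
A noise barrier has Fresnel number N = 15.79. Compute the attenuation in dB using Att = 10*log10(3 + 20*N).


3 + 20*N = 3 + 20*15.79 = 318.8
Att = 10*log10(318.8) = 25.035 dB


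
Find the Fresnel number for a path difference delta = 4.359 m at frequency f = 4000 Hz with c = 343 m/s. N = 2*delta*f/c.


N = 2*delta*f/c = 2*delta/lambda, where lambda = c/f
lambda = 343 / 4000 = 0.08575 m
N = 2 * 4.359 / 0.08575 = 101.67


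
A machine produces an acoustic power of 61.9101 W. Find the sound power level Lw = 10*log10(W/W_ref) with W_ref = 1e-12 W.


W / W_ref = 61.9101 / 1e-12 = 6.19101e+13
Lw = 10 * log10(6.19101e+13) = 137.92 dB


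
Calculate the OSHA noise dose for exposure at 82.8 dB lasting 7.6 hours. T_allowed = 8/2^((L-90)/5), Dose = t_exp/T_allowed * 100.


T_allowed = 8 / 2^((82.8 - 90)/5) = 21.7057 hr
Dose = 7.6 / 21.7057 * 100 = 35.014 %


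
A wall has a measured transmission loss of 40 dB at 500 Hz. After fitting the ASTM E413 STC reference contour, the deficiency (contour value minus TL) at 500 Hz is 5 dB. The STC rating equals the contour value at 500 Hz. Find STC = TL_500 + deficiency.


By ASTM E413, STC = value of the fitted reference contour at 500 Hz.
Contour value at 500 Hz = TL_500 + deficiency = 40 + 5 = 45
STC = 45


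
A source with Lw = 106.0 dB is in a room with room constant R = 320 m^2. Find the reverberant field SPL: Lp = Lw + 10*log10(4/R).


4/R = 4/320 = 0.0125
Lp = 106.0 + 10*log10(0.0125) = 86.969 dB


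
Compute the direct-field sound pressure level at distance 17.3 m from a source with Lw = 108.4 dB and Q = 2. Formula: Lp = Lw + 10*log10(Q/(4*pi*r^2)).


4*pi*r^2 = 4*pi*17.3^2 = 3760.99 m^2
Q / (4*pi*r^2) = 2 / 3760.99 = 0.000531775
Lp = 108.4 + 10*log10(0.000531775) = 75.657 dB


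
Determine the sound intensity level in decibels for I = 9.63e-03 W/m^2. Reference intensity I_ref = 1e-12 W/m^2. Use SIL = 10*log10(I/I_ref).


I / I_ref = 9.63e-03 / 1e-12 = 9.63e+09
SIL = 10 * log10(9.63e+09) = 99.836 dB


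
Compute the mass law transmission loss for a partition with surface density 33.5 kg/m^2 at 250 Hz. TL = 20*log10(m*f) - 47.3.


m * f = 33.5 * 250 = 8375
20*log10(8375) = 78.4597 dB
TL = 78.4597 - 47.3 = 31.16 dB


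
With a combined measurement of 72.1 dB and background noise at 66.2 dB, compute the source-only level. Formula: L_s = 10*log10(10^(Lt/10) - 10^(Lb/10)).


10^(72.1/10) = 1.62181e+07
10^(66.2/10) = 4.16869e+06
Difference = 1.62181e+07 - 4.16869e+06 = 1.20494e+07
L_source = 10*log10(1.20494e+07) = 70.81 dB


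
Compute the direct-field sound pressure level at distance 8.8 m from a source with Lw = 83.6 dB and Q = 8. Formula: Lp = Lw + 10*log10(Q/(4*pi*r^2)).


4*pi*r^2 = 4*pi*8.8^2 = 973.14 m^2
Q / (4*pi*r^2) = 8 / 973.14 = 0.00822081
Lp = 83.6 + 10*log10(0.00822081) = 62.749 dB


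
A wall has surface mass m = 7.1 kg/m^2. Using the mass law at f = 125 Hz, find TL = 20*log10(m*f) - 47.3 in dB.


m * f = 7.1 * 125 = 887.5
20*log10(887.5) = 58.9634 dB
TL = 58.9634 - 47.3 = 11.663 dB


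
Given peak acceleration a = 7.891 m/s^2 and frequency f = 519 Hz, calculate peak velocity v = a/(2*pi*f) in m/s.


omega = 2*pi*f = 2*pi*519 = 3260.97 rad/s
v = a / omega = 7.891 / 3260.97 = 0.0024198 m/s


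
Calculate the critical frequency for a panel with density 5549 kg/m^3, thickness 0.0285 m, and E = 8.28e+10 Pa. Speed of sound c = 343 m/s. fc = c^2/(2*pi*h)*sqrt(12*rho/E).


12*rho/E = 12*5549/8.28e+10 = 8.04203e-07
sqrt(12*rho/E) = sqrt(8.04203e-07) = 0.000896774
c^2/(2*pi*h) = 343^2/(2*pi*0.0285) = 656997
fc = 656997 * 0.000896774 = 589.18 Hz


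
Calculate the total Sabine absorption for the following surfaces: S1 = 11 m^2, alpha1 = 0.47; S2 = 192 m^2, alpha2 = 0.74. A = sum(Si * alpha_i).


11 * 0.47 = 5.17
192 * 0.74 = 142.08
A_total = 5.17 + 142.08 = 147.25 m^2


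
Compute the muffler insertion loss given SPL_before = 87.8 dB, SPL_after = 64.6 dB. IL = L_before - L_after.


Insertion loss = SPL without muffler - SPL with muffler
IL = 87.8 - 64.6 = 23.2 dB


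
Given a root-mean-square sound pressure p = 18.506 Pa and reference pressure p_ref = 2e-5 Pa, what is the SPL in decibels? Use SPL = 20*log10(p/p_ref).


p / p_ref = 18.506 / 2e-5 = 925300
SPL = 20 * log10(925300) = 119.33 dB


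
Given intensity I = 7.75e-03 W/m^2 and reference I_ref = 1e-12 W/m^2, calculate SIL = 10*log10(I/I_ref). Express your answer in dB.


I / I_ref = 7.75e-03 / 1e-12 = 7.75e+09
SIL = 10 * log10(7.75e+09) = 98.893 dB


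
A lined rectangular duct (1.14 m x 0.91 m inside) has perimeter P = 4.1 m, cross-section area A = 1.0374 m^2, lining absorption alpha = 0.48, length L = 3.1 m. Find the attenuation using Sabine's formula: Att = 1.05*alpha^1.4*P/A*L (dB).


alpha^1.4 = 0.48^1.4 = 0.35788
Attenuation rate = 1.05 * alpha^1.4 * P / A
= 1.05 * 0.35788 * 4.1 / 1.0374 = 1.48513 dB/m
Total Att = 1.48513 * 3.1 = 4.6039 dB


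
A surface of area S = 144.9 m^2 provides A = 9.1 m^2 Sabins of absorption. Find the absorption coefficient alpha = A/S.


Absorption coefficient = absorbed power / incident power
alpha = A / S = 9.1 / 144.9 = 0.062802


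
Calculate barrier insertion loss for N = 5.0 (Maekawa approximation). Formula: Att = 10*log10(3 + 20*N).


3 + 20*N = 3 + 20*5.0 = 103
Att = 10*log10(103) = 20.128 dB


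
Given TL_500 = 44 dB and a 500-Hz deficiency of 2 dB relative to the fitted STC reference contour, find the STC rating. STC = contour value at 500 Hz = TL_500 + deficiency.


By ASTM E413, STC = value of the fitted reference contour at 500 Hz.
Contour value at 500 Hz = TL_500 + deficiency = 44 + 2 = 46
STC = 46


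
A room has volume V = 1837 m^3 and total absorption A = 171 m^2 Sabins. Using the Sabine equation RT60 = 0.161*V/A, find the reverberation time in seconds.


RT60 = 0.161 * 1837 / 171 = 1.7296 s


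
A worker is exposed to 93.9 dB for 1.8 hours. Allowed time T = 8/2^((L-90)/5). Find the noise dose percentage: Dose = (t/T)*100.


T_allowed = 8 / 2^((93.9 - 90)/5) = 4.65893 hr
Dose = 1.8 / 4.65893 * 100 = 38.635 %


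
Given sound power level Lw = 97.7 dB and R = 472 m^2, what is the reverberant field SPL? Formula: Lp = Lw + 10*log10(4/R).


4/R = 4/472 = 0.00847458
Lp = 97.7 + 10*log10(0.00847458) = 76.981 dB


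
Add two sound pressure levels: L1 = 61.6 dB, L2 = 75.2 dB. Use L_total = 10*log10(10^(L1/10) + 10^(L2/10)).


10^(61.6/10) = 1.44544e+06
10^(75.2/10) = 3.31131e+07
Sum = 1.44544e+06 + 3.31131e+07 = 3.45585e+07
L_total = 10*log10(3.45585e+07) = 75.386 dB


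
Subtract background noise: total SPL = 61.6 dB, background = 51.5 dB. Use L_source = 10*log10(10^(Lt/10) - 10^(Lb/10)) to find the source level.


10^(61.6/10) = 1.44544e+06
10^(51.5/10) = 141254
Difference = 1.44544e+06 - 141254 = 1.30419e+06
L_source = 10*log10(1.30419e+06) = 61.153 dB


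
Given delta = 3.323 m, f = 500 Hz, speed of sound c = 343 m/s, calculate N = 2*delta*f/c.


N = 2*delta*f/c = 2*delta/lambda, where lambda = c/f
lambda = 343 / 500 = 0.686 m
N = 2 * 3.323 / 0.686 = 9.688


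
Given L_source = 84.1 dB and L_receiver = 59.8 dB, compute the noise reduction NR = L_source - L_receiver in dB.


NR = L_source - L_receiver (difference between source and receiving room levels)
NR = 84.1 - 59.8 = 24.3 dB


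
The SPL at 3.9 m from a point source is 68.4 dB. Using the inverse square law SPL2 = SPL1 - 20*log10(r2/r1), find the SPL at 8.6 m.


r2/r1 = 8.6/3.9 = 2.20513
Correction = 20*log10(2.20513) = 6.86868 dB
SPL2 = 68.4 - 6.86868 = 61.531 dB


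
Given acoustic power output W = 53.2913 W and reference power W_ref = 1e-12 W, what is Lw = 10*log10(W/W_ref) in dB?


W / W_ref = 53.2913 / 1e-12 = 5.32913e+13
Lw = 10 * log10(5.32913e+13) = 137.27 dB


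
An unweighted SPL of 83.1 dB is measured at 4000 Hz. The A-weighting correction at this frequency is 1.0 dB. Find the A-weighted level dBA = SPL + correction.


A-weighting table: 4000 Hz -> 1.0 dB correction
SPL_A = SPL + correction = 83.1 + (1.0) = 84.1 dBA


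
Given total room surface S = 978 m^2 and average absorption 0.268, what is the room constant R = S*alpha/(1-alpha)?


R = 978 * 0.268 / (1 - 0.268) = 358.07 m^2


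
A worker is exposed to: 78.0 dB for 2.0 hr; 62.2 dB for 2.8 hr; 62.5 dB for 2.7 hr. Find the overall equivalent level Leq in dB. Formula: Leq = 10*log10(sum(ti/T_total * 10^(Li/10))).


T_total = 2.0 + 2.8 + 2.7 = 7.5 hr
(2.0/7.5) * 10^(78.0/10) = 1.68255e+07
(2.8/7.5) * 10^(62.2/10) = 619579
(2.7/7.5) * 10^(62.5/10) = 640181
Sum = 1.68255e+07 + 619579 + 640181 = 1.80853e+07
Leq = 10*log10(1.80853e+07) = 72.573 dB
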